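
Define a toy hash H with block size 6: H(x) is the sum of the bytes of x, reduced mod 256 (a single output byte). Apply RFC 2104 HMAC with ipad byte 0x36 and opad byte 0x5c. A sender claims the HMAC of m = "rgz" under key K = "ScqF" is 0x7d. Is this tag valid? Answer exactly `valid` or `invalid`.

Key "ScqF" = 53 63 71 46 is 4 bytes ≤ B = 6; zero-pad to 6 bytes: K' = 53 63 71 46 00 00.
K' ⊕ ipad = 65 55 47 70 36 36; K' ⊕ opad = 0f 3f 2d 1a 5c 5c.
Inner hash: sum = 101+85+71+112+54+54+114+103+122 = 816; mod 256 = 48 → 30.
Outer hash (recomputed tag): sum = 15+63+45+26+92+92+48 = 381; mod 256 = 125 → 7d.
Recomputed tag = 7d; claimed = 7d → match.

valid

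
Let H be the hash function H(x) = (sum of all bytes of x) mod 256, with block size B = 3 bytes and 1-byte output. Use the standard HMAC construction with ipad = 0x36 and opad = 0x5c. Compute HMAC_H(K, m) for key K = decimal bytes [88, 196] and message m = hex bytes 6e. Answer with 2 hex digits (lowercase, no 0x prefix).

Key decimal bytes [88, 196] = 58 c4 is 2 bytes ≤ B = 3; zero-pad to 3 bytes: K' = 58 c4 00.
K' ⊕ ipad = 6e f2 36.  K' ⊕ opad = 04 98 5c.
Inner input = (K'⊕ipad) ∥ m = 6e f2 36 ∥ 6e.
Inner hash: sum = 110+242+54+110 = 516; mod 256 = 4 → 04.
Outer input = (K'⊕opad) ∥ inner = 04 98 5c ∥ 04.
Outer hash (tag): sum = 4+152+92+4 = 252 → fc.

fc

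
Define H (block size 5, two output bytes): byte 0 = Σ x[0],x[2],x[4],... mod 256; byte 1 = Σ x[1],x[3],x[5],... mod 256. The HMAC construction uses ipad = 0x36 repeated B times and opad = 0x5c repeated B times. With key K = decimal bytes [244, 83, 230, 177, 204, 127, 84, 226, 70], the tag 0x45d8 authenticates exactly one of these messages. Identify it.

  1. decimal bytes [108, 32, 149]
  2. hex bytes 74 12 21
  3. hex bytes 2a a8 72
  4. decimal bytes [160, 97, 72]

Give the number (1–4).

4

Key decimal bytes [244, 83, 230, 177, 204, 127, 84, 226, 70] = f4 53 e6 b1 cc 7f 54 e2 46 is 9 bytes > B = 5, so hash it first: H(key) = 40 65, then zero-pad to 5 bytes: K' = 40 65 00 00 00.
K' ⊕ ipad = 76 53 36 36 36; K' ⊕ opad = 1c 39 5c 5c 5c.
m1: inner = H(76 53 36 36 36 6c 20 95) = 02 8a; tag = H(1c 39 5c 5c 5c 02 8a) = 5e97
m2: inner = H(76 53 36 36 36 74 12 21) = f4 1e; tag = H(1c 39 5c 5c 5c f4 1e) = f289
m3: inner = H(76 53 36 36 36 2a a8 72) = 8a 25; tag = H(1c 39 5c 5c 5c 8a 25) = f91f
m4: inner = H(76 53 36 36 36 a0 61 48) = 43 71; tag = H(1c 39 5c 5c 5c 43 71) = 45d8 ← matches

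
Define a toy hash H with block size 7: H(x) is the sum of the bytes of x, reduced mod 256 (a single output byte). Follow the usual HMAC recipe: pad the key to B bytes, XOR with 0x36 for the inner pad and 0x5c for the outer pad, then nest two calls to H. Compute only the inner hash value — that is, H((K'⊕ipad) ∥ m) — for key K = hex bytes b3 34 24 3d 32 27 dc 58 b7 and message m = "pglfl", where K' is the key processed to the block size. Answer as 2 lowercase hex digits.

Key hex bytes b3 34 24 3d 32 27 dc 58 b7 is 9 bytes > B = 7, so hash it first: H(key) = 8c, then zero-pad to 7 bytes: K' = 8c 00 00 00 00 00 00.
K' ⊕ ipad = ba 36 36 36 36 36 36.
Inner input = ba 36 36 36 36 36 36 ∥ 70 67 6c 66 6c.
Inner hash: sum = 186+54+54+54+54+54+54+112+103+108+102+108 = 1043; mod 256 = 19 → 13.

13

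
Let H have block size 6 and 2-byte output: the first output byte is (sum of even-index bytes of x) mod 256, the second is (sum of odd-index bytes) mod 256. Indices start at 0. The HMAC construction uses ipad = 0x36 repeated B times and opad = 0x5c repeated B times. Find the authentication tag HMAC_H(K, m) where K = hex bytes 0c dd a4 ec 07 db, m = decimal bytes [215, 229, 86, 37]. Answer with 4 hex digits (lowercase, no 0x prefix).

Key hex bytes 0c dd a4 ec 07 db is exactly B = 6 bytes: K' = 0c dd a4 ec 07 db.
K' ⊕ ipad = 3a eb 92 da 31 ed.  K' ⊕ opad = 50 81 f8 b0 5b 87.
Inner input = (K'⊕ipad) ∥ m = 3a eb 92 da 31 ed ∥ d7 e5 56 25.
Inner hash: even-index sum = 554 mod 256 = 42; odd-index sum = 956 mod 256 = 188 → 2a bc.
Outer input = (K'⊕opad) ∥ inner = 50 81 f8 b0 5b 87 ∥ 2a bc.
Outer hash (tag): even-index sum = 461 mod 256 = 205; odd-index sum = 628 mod 256 = 116 → cd 74.

cd74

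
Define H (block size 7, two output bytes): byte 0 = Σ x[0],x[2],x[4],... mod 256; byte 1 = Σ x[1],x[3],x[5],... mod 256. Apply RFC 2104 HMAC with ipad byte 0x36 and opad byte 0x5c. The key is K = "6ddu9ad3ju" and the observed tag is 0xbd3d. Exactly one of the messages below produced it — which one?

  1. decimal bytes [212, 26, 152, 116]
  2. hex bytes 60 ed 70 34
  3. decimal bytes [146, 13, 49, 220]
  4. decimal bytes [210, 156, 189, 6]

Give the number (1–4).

1

Key "6ddu9ad3ju" = 36 64 64 75 39 61 64 33 6a 75 is 10 bytes > B = 7, so hash it first: H(key) = a1 e2, then zero-pad to 7 bytes: K' = a1 e2 00 00 00 00 00.
K' ⊕ ipad = 97 d4 36 36 36 36 36; K' ⊕ opad = fd be 5c 5c 5c 5c 5c.
m1: inner = H(97 d4 36 36 36 36 36 d4 1a 98 74) = c7 ac; tag = H(fd be 5c 5c 5c 5c 5c c7 ac) = bd3d ← matches
m2: inner = H(97 d4 36 36 36 36 36 60 ed 70 34) = 5a 10; tag = H(fd be 5c 5c 5c 5c 5c 5a 10) = 21d0
m3: inner = H(97 d4 36 36 36 36 36 92 0d 31 dc) = 22 03; tag = H(fd be 5c 5c 5c 5c 5c 22 03) = 1498
m4: inner = H(97 d4 36 36 36 36 36 d2 9c bd 06) = db cf; tag = H(fd be 5c 5c 5c 5c 5c db cf) = e051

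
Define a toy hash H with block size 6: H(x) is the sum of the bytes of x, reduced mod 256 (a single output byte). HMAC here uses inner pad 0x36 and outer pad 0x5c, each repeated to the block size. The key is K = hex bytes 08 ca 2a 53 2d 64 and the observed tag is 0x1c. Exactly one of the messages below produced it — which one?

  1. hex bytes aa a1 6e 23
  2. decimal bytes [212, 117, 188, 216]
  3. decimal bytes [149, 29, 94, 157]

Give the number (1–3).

1

Key hex bytes 08 ca 2a 53 2d 64 is exactly B = 6 bytes: K' = 08 ca 2a 53 2d 64.
K' ⊕ ipad = 3e fc 1c 65 1b 52; K' ⊕ opad = 54 96 76 0f 71 38.
m1: inner = H(3e fc 1c 65 1b 52 aa a1 6e 23) = 04; tag = H(54 96 76 0f 71 38 04) = 1c ← matches
m2: inner = H(3e fc 1c 65 1b 52 d4 75 bc d8) = 05; tag = H(54 96 76 0f 71 38 05) = 1d
m3: inner = H(3e fc 1c 65 1b 52 95 1d 5e 9d) = d5; tag = H(54 96 76 0f 71 38 d5) = ed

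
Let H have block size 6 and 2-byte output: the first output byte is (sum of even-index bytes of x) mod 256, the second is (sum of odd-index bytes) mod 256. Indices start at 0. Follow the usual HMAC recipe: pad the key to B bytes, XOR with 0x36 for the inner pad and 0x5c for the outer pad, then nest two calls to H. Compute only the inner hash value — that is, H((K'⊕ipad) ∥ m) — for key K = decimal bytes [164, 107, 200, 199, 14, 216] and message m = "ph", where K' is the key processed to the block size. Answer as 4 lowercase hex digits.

Key decimal bytes [164, 107, 200, 199, 14, 216] = a4 6b c8 c7 0e d8 is exactly B = 6 bytes: K' = a4 6b c8 c7 0e d8.
K' ⊕ ipad = 92 5d fe f1 38 ee.
Inner input = 92 5d fe f1 38 ee ∥ 70 68.
Inner hash: even-index sum = 568 mod 256 = 56; odd-index sum = 676 mod 256 = 164 → 38 a4.

38a4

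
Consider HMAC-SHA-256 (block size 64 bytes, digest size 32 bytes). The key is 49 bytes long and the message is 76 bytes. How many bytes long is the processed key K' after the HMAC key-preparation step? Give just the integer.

64

Key is 49 ≤ 64 bytes, zero-padded: |K'| = 64.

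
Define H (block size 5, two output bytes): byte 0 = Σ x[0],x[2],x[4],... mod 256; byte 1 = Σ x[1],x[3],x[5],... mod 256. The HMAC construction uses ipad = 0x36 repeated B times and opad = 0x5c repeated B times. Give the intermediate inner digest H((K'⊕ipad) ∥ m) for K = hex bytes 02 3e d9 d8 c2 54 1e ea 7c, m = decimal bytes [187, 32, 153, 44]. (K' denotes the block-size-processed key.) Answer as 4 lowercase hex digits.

Key hex bytes 02 3e d9 d8 c2 54 1e ea 7c is 9 bytes > B = 5, so hash it first: H(key) = 37 54, then zero-pad to 5 bytes: K' = 37 54 00 00 00.
K' ⊕ ipad = 01 62 36 36 36.
Inner input = 01 62 36 36 36 ∥ bb 20 99 2c.
Inner hash: even-index sum = 185 mod 256 = 185; odd-index sum = 492 mod 256 = 236 → b9 ec.

b9ec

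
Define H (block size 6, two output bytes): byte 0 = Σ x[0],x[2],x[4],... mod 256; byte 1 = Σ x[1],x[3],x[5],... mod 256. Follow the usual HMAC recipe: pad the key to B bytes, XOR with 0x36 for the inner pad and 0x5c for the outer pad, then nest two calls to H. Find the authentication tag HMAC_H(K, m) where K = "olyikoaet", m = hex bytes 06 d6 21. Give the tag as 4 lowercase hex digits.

Key "olyikoaet" = 6f 6c 79 69 6b 6f 61 65 74 is 9 bytes > B = 6, so hash it first: H(key) = 28 a9, then zero-pad to 6 bytes: K' = 28 a9 00 00 00 00.
K' ⊕ ipad = 1e 9f 36 36 36 36.  K' ⊕ opad = 74 f5 5c 5c 5c 5c.
Inner input = (K'⊕ipad) ∥ m = 1e 9f 36 36 36 36 ∥ 06 d6 21.
Inner hash: even-index sum = 177 mod 256 = 177; odd-index sum = 481 mod 256 = 225 → b1 e1.
Outer input = (K'⊕opad) ∥ inner = 74 f5 5c 5c 5c 5c ∥ b1 e1.
Outer hash (tag): even-index sum = 477 mod 256 = 221; odd-index sum = 654 mod 256 = 142 → dd 8e.

dd8e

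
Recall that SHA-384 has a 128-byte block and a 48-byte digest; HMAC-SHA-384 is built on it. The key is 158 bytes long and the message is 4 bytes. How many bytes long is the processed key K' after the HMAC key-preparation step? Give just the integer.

Key is 158 > 128 bytes, so it is hashed to 48 bytes then zero-padded to 128: |K'| = 128.

128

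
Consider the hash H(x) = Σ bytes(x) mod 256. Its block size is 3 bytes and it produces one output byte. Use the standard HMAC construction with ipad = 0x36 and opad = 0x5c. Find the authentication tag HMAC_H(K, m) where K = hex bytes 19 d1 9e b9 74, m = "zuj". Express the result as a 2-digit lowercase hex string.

e9

Key hex bytes 19 d1 9e b9 74 is 5 bytes > B = 3, so hash it first: H(key) = b5, then zero-pad to 3 bytes: K' = b5 00 00.
K' ⊕ ipad = 83 36 36.  K' ⊕ opad = e9 5c 5c.
Inner input = (K'⊕ipad) ∥ m = 83 36 36 ∥ 7a 75 6a.
Inner hash: sum = 131+54+54+122+117+106 = 584; mod 256 = 72 → 48.
Outer input = (K'⊕opad) ∥ inner = e9 5c 5c ∥ 48.
Outer hash (tag): sum = 233+92+92+72 = 489; mod 256 = 233 → e9.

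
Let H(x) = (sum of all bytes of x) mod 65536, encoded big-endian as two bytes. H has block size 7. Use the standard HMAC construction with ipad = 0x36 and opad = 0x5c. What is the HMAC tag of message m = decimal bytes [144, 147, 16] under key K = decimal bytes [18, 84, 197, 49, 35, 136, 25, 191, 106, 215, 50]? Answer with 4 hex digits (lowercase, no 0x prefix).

Key decimal bytes [18, 84, 197, 49, 35, 136, 25, 191, 106, 215, 50] = 12 54 c5 31 23 88 19 bf 6a d7 32 is 11 bytes > B = 7, so hash it first: H(key) = 04 52, then zero-pad to 7 bytes: K' = 04 52 00 00 00 00 00.
K' ⊕ ipad = 32 64 36 36 36 36 36.  K' ⊕ opad = 58 0e 5c 5c 5c 5c 5c.
Inner input = (K'⊕ipad) ∥ m = 32 64 36 36 36 36 36 ∥ 90 93 10.
Inner hash: sum = 50+100+54+54+54+54+54+144+147+16 = 727 → 02 d7.
Outer input = (K'⊕opad) ∥ inner = 58 0e 5c 5c 5c 5c 5c ∥ 02 d7.
Outer hash (tag): sum = 88+14+92+92+92+92+92+2+215 = 779 → 03 0b.

030b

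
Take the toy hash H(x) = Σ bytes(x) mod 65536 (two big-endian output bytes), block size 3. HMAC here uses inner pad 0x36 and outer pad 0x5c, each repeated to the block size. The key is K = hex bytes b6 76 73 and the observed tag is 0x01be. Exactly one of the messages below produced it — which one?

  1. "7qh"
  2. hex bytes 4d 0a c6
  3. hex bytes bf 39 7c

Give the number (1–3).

Key hex bytes b6 76 73 is exactly B = 3 bytes: K' = b6 76 73.
K' ⊕ ipad = 80 40 45; K' ⊕ opad = ea 2a 2f.
m1: inner = H(80 40 45 37 71 68) = 02 15; tag = H(ea 2a 2f 02 15) = 015a
m2: inner = H(80 40 45 4d 0a c6) = 02 22; tag = H(ea 2a 2f 02 22) = 0167
m3: inner = H(80 40 45 bf 39 7c) = 02 79; tag = H(ea 2a 2f 02 79) = 01be ← matches

3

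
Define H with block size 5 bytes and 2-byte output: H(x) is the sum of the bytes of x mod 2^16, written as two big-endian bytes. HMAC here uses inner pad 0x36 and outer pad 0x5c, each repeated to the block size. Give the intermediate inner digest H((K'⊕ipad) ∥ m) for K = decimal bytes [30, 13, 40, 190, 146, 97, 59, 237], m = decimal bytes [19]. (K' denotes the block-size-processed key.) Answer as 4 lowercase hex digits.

0104

Key decimal bytes [30, 13, 40, 190, 146, 97, 59, 237] = 1e 0d 28 be 92 61 3b ed is 8 bytes > B = 5, so hash it first: H(key) = 03 2c, then zero-pad to 5 bytes: K' = 03 2c 00 00 00.
K' ⊕ ipad = 35 1a 36 36 36.
Inner input = 35 1a 36 36 36 ∥ 13.
Inner hash: sum = 53+26+54+54+54+19 = 260 → 01 04.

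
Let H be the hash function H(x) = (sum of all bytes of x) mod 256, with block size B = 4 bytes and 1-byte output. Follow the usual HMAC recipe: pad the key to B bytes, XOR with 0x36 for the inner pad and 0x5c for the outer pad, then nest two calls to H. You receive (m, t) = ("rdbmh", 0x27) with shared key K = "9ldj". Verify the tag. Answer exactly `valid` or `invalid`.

Key "9ldj" = 39 6c 64 6a is exactly B = 4 bytes: K' = 39 6c 64 6a.
K' ⊕ ipad = 0f 5a 52 5c; K' ⊕ opad = 65 30 38 36.
Inner hash: sum = 15+90+82+92+114+100+98+109+104 = 804; mod 256 = 36 → 24.
Outer hash (recomputed tag): sum = 101+48+56+54+36 = 295; mod 256 = 39 → 27.
Recomputed tag = 27; claimed = 27 → match.

valid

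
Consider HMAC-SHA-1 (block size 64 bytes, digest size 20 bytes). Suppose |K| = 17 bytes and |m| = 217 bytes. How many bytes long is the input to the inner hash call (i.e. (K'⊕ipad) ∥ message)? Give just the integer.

281

Key is 17 ≤ 64 bytes, zero-padded: |K'| = 64.
Inner input = (K'⊕ipad) ∥ m → 64 + 217 = 281 bytes.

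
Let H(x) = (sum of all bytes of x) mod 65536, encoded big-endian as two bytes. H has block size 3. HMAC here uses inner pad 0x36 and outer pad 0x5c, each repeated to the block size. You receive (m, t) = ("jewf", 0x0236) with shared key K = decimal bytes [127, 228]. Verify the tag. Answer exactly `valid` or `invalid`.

valid

Key decimal bytes [127, 228] = 7f e4 is 2 bytes ≤ B = 3; zero-pad to 3 bytes: K' = 7f e4 00.
K' ⊕ ipad = 49 d2 36; K' ⊕ opad = 23 b8 5c.
Inner hash: sum = 73+210+54+106+101+119+102 = 765 → 02 fd.
Outer hash (recomputed tag): sum = 35+184+92+2+253 = 566 → 02 36.
Recomputed tag = 0236; claimed = 0236 → match.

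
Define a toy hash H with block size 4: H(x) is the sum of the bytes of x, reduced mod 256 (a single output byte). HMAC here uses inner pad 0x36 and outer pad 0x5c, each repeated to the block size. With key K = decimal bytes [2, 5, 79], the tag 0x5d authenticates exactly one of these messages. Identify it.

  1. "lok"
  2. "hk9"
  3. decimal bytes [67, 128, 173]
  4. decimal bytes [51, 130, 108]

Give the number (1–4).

4

Key decimal bytes [2, 5, 79] = 02 05 4f is 3 bytes ≤ B = 4; zero-pad to 4 bytes: K' = 02 05 4f 00.
K' ⊕ ipad = 34 33 79 36; K' ⊕ opad = 5e 59 13 5c.
m1: inner = H(34 33 79 36 6c 6f 6b) = 5c; tag = H(5e 59 13 5c 5c) = 82
m2: inner = H(34 33 79 36 68 6b 39) = 22; tag = H(5e 59 13 5c 22) = 48
m3: inner = H(34 33 79 36 43 80 ad) = 86; tag = H(5e 59 13 5c 86) = ac
m4: inner = H(34 33 79 36 33 82 6c) = 37; tag = H(5e 59 13 5c 37) = 5d ← matches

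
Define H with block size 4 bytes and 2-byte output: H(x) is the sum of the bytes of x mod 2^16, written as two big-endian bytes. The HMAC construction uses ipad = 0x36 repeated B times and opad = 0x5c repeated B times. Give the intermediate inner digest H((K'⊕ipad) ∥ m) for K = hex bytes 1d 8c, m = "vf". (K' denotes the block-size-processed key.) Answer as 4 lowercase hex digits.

022d

Key hex bytes 1d 8c is 2 bytes ≤ B = 4; zero-pad to 4 bytes: K' = 1d 8c 00 00.
K' ⊕ ipad = 2b ba 36 36.
Inner input = 2b ba 36 36 ∥ 76 66.
Inner hash: sum = 43+186+54+54+118+102 = 557 → 02 2d.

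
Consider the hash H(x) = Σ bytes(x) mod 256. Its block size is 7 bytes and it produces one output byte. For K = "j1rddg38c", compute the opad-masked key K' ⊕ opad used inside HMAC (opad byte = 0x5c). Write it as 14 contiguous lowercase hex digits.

Key "j1rddg38c" = 6a 31 72 64 64 67 33 38 63 is 9 bytes > B = 7, so hash it first: H(key) = 0a, then zero-pad to 7 bytes: K' = 0a 00 00 00 00 00 00.
XOR each byte with 0x5c: 0a⊕5c=56, 00⊕5c=5c, 00⊕5c=5c, 00⊕5c=5c, 00⊕5c=5c, 00⊕5c=5c, 00⊕5c=5c.

565c5c5c5c5c5c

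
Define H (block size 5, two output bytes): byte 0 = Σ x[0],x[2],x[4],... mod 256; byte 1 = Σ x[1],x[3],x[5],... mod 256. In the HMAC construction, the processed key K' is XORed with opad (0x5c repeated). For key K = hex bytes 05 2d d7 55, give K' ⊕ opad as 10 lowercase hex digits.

59718b095c

Key hex bytes 05 2d d7 55 is 4 bytes ≤ B = 5; zero-pad to 5 bytes: K' = 05 2d d7 55 00.
XOR each byte with 0x5c: 05⊕5c=59, 2d⊕5c=71, d7⊕5c=8b, 55⊕5c=09, 00⊕5c=5c.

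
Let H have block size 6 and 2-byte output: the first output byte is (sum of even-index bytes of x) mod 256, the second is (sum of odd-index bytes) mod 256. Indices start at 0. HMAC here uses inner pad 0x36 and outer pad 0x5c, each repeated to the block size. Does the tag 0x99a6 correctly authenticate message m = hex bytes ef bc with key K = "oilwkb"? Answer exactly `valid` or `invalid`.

Key "oilwkb" = 6f 69 6c 77 6b 62 is exactly B = 6 bytes: K' = 6f 69 6c 77 6b 62.
K' ⊕ ipad = 59 5f 5a 41 5d 54; K' ⊕ opad = 33 35 30 2b 37 3e.
Inner hash: even-index sum = 511 mod 256 = 255; odd-index sum = 432 mod 256 = 176 → ff b0.
Outer hash (recomputed tag): even-index sum = 409 mod 256 = 153; odd-index sum = 334 mod 256 = 78 → 99 4e.
Recomputed tag = 994e; claimed = 99a6 → mismatch.

invalid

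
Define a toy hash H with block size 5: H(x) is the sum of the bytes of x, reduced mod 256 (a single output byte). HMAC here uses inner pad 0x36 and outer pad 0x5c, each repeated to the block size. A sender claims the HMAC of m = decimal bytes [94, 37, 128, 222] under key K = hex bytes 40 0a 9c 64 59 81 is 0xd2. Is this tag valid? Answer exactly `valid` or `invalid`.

Key hex bytes 40 0a 9c 64 59 81 is 6 bytes > B = 5, so hash it first: H(key) = 24, then zero-pad to 5 bytes: K' = 24 00 00 00 00.
K' ⊕ ipad = 12 36 36 36 36; K' ⊕ opad = 78 5c 5c 5c 5c.
Inner hash: sum = 18+54+54+54+54+94+37+128+222 = 715; mod 256 = 203 → cb.
Outer hash (recomputed tag): sum = 120+92+92+92+92+203 = 691; mod 256 = 179 → b3.
Recomputed tag = b3; claimed = d2 → mismatch.

invalid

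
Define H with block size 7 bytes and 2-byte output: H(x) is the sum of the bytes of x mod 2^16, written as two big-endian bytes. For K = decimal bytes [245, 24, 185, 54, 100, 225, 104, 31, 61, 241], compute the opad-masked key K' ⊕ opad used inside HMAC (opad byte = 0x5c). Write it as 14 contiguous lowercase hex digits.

58aa5c5c5c5c5c

Key decimal bytes [245, 24, 185, 54, 100, 225, 104, 31, 61, 241] = f5 18 b9 36 64 e1 68 1f 3d f1 is 10 bytes > B = 7, so hash it first: H(key) = 04 f6, then zero-pad to 7 bytes: K' = 04 f6 00 00 00 00 00.
XOR each byte with 0x5c: 04⊕5c=58, f6⊕5c=aa, 00⊕5c=5c, 00⊕5c=5c, 00⊕5c=5c, 00⊕5c=5c, 00⊕5c=5c.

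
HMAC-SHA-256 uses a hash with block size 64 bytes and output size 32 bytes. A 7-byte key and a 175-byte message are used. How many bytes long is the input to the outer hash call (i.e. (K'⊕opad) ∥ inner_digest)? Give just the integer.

96

Key is 7 ≤ 64 bytes, zero-padded: |K'| = 64.
Outer input = (K'⊕opad) ∥ H(inner) → 64 + 32 = 96 bytes.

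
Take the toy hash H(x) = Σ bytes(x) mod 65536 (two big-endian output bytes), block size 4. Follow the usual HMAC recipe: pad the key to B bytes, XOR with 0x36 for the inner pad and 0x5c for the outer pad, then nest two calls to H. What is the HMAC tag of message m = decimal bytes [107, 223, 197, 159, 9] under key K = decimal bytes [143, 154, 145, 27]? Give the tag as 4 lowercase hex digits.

03a1

Key decimal bytes [143, 154, 145, 27] = 8f 9a 91 1b is exactly B = 4 bytes: K' = 8f 9a 91 1b.
K' ⊕ ipad = b9 ac a7 2d.  K' ⊕ opad = d3 c6 cd 47.
Inner input = (K'⊕ipad) ∥ m = b9 ac a7 2d ∥ 6b df c5 9f 09.
Inner hash: sum = 185+172+167+45+107+223+197+159+9 = 1264 → 04 f0.
Outer input = (K'⊕opad) ∥ inner = d3 c6 cd 47 ∥ 04 f0.
Outer hash (tag): sum = 211+198+205+71+4+240 = 929 → 03 a1.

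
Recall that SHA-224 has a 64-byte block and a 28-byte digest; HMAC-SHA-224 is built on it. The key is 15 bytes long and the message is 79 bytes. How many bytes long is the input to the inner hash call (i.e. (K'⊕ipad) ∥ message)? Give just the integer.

Key is 15 ≤ 64 bytes, zero-padded: |K'| = 64.
Inner input = (K'⊕ipad) ∥ m → 64 + 79 = 143 bytes.

143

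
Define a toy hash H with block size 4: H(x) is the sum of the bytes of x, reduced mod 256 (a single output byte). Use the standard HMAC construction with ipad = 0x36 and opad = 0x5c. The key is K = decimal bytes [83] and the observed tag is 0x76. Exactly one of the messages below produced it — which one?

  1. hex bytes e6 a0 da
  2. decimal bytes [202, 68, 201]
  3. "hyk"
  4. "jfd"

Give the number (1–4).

3

Key decimal bytes [83] = 53 is 1 byte ≤ B = 4; zero-pad to 4 bytes: K' = 53 00 00 00.
K' ⊕ ipad = 65 36 36 36; K' ⊕ opad = 0f 5c 5c 5c.
m1: inner = H(65 36 36 36 e6 a0 da) = 67; tag = H(0f 5c 5c 5c 67) = 8a
m2: inner = H(65 36 36 36 ca 44 c9) = de; tag = H(0f 5c 5c 5c de) = 01
m3: inner = H(65 36 36 36 68 79 6b) = 53; tag = H(0f 5c 5c 5c 53) = 76 ← matches
m4: inner = H(65 36 36 36 6a 66 64) = 3b; tag = H(0f 5c 5c 5c 3b) = 5e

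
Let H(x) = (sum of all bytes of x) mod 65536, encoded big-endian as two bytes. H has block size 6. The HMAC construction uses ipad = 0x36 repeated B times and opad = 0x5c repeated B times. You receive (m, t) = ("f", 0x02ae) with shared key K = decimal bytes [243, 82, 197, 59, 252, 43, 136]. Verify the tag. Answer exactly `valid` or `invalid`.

valid

Key decimal bytes [243, 82, 197, 59, 252, 43, 136] = f3 52 c5 3b fc 2b 88 is 7 bytes > B = 6, so hash it first: H(key) = 03 f4, then zero-pad to 6 bytes: K' = 03 f4 00 00 00 00.
K' ⊕ ipad = 35 c2 36 36 36 36; K' ⊕ opad = 5f a8 5c 5c 5c 5c.
Inner hash: sum = 53+194+54+54+54+54+102 = 565 → 02 35.
Outer hash (recomputed tag): sum = 95+168+92+92+92+92+2+53 = 686 → 02 ae.
Recomputed tag = 02ae; claimed = 02ae → match.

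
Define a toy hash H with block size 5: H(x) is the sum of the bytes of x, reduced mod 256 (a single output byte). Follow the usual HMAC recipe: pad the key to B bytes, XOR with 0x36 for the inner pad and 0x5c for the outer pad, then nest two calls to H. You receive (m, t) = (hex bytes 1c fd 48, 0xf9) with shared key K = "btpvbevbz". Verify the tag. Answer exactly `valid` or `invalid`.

Key "btpvbevbz" = 62 74 70 76 62 65 76 62 7a is 9 bytes > B = 5, so hash it first: H(key) = d5, then zero-pad to 5 bytes: K' = d5 00 00 00 00.
K' ⊕ ipad = e3 36 36 36 36; K' ⊕ opad = 89 5c 5c 5c 5c.
Inner hash: sum = 227+54+54+54+54+28+253+72 = 796; mod 256 = 28 → 1c.
Outer hash (recomputed tag): sum = 137+92+92+92+92+28 = 533; mod 256 = 21 → 15.
Recomputed tag = 15; claimed = f9 → mismatch.

invalid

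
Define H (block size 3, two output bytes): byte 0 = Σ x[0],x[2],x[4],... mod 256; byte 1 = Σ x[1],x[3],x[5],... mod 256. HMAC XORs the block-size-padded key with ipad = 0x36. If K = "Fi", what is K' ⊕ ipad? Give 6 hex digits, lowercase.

705f36

Key "Fi" = 46 69 is 2 bytes ≤ B = 3; zero-pad to 3 bytes: K' = 46 69 00.
XOR each byte with 0x36: 46⊕36=70, 69⊕36=5f, 00⊕36=36.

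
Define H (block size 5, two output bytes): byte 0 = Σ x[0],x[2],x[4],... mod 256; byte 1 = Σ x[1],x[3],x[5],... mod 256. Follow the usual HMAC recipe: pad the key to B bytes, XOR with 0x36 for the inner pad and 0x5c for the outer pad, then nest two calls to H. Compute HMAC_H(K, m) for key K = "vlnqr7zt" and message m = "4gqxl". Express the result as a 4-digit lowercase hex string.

Key "vlnqr7zt" = 76 6c 6e 71 72 37 7a 74 is 8 bytes > B = 5, so hash it first: H(key) = d0 88, then zero-pad to 5 bytes: K' = d0 88 00 00 00.
K' ⊕ ipad = e6 be 36 36 36.  K' ⊕ opad = 8c d4 5c 5c 5c.
Inner input = (K'⊕ipad) ∥ m = e6 be 36 36 36 ∥ 34 67 71 78 6c.
Inner hash: even-index sum = 561 mod 256 = 49; odd-index sum = 517 mod 256 = 5 → 31 05.
Outer input = (K'⊕opad) ∥ inner = 8c d4 5c 5c 5c ∥ 31 05.
Outer hash (tag): even-index sum = 329 mod 256 = 73; odd-index sum = 353 mod 256 = 97 → 49 61.

4961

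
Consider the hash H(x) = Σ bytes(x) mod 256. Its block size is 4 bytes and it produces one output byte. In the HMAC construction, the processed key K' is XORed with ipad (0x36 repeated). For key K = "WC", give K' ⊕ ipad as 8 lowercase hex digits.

61753636

Key "WC" = 57 43 is 2 bytes ≤ B = 4; zero-pad to 4 bytes: K' = 57 43 00 00.
XOR each byte with 0x36: 57⊕36=61, 43⊕36=75, 00⊕36=36, 00⊕36=36.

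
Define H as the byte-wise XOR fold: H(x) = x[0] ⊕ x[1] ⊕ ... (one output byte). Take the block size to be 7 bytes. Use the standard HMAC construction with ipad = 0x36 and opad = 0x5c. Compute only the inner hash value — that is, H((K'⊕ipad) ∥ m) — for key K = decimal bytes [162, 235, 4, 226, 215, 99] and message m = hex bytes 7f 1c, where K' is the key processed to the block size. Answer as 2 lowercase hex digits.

Key decimal bytes [162, 235, 4, 226, 215, 99] = a2 eb 04 e2 d7 63 is 6 bytes ≤ B = 7; zero-pad to 7 bytes: K' = a2 eb 04 e2 d7 63 00.
K' ⊕ ipad = 94 dd 32 d4 e1 55 36.
Inner input = 94 dd 32 d4 e1 55 36 ∥ 7f 1c.
Inner hash: XOR 94⊕dd⊕32⊕d4⊕e1⊕55⊕36⊕7f⊕1c = 4e.

4e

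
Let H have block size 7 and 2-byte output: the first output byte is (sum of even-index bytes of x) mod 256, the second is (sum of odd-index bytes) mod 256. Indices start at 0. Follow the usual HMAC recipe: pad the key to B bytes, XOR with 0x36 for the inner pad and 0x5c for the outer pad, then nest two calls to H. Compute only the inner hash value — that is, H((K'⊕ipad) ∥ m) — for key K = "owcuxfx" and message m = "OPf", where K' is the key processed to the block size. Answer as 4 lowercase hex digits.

9a89

Key "owcuxfx" = 6f 77 63 75 78 66 78 is exactly B = 7 bytes: K' = 6f 77 63 75 78 66 78.
K' ⊕ ipad = 59 41 55 43 4e 50 4e.
Inner input = 59 41 55 43 4e 50 4e ∥ 4f 50 66.
Inner hash: even-index sum = 410 mod 256 = 154; odd-index sum = 393 mod 256 = 137 → 9a 89.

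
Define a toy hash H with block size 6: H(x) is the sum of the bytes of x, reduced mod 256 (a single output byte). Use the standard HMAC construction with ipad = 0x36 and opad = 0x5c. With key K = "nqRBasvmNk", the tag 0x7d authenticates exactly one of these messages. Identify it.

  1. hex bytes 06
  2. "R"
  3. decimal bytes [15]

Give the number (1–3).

Key "nqRBasvmNk" = 6e 71 52 42 61 73 76 6d 4e 6b is 10 bytes > B = 6, so hash it first: H(key) = e3, then zero-pad to 6 bytes: K' = e3 00 00 00 00 00.
K' ⊕ ipad = d5 36 36 36 36 36; K' ⊕ opad = bf 5c 5c 5c 5c 5c.
m1: inner = H(d5 36 36 36 36 36 06) = e9; tag = H(bf 5c 5c 5c 5c 5c e9) = 74
m2: inner = H(d5 36 36 36 36 36 52) = 35; tag = H(bf 5c 5c 5c 5c 5c 35) = c0
m3: inner = H(d5 36 36 36 36 36 0f) = f2; tag = H(bf 5c 5c 5c 5c 5c f2) = 7d ← matches

3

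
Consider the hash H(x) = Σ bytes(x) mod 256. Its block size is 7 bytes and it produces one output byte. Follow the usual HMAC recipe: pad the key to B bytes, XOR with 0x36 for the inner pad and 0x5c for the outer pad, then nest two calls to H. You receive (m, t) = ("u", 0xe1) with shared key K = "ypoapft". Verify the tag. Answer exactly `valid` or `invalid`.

valid

Key "ypoapft" = 79 70 6f 61 70 66 74 is exactly B = 7 bytes: K' = 79 70 6f 61 70 66 74.
K' ⊕ ipad = 4f 46 59 57 46 50 42; K' ⊕ opad = 25 2c 33 3d 2c 3a 28.
Inner hash: sum = 79+70+89+87+70+80+66+117 = 658; mod 256 = 146 → 92.
Outer hash (recomputed tag): sum = 37+44+51+61+44+58+40+146 = 481; mod 256 = 225 → e1.
Recomputed tag = e1; claimed = e1 → match.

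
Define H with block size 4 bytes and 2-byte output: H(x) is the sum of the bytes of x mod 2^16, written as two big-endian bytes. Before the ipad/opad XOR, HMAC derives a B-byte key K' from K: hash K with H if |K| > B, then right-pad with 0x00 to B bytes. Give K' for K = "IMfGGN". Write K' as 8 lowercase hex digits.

01d80000

|K| = 6 > B = 4, so first hash the key.
H(K): sum = 73+77+102+71+71+78 = 472 → 01 d8.
Zero-pad H(K) = 01 d8 to 4 bytes: K' = 01 d8 00 00.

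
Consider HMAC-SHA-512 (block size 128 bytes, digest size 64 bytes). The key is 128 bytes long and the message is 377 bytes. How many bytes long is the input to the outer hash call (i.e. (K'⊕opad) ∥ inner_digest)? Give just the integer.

192

Key is 128 ≤ 128 bytes, zero-padded: |K'| = 128.
Outer input = (K'⊕opad) ∥ H(inner) → 128 + 64 = 192 bytes.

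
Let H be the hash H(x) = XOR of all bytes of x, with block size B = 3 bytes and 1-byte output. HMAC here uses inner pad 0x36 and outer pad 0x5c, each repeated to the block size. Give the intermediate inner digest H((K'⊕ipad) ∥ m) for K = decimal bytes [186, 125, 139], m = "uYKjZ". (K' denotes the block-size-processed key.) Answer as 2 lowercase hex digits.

2d

Key decimal bytes [186, 125, 139] = ba 7d 8b is exactly B = 3 bytes: K' = ba 7d 8b.
K' ⊕ ipad = 8c 4b bd.
Inner input = 8c 4b bd ∥ 75 59 4b 6a 5a.
Inner hash: XOR 8c⊕4b⊕bd⊕75⊕59⊕4b⊕6a⊕5a = 2d.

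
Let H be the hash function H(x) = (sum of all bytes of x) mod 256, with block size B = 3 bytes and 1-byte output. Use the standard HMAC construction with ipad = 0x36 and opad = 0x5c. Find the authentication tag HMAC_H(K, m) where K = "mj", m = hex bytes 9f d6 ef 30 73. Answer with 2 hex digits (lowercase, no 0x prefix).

b7

Key "mj" = 6d 6a is 2 bytes ≤ B = 3; zero-pad to 3 bytes: K' = 6d 6a 00.
K' ⊕ ipad = 5b 5c 36.  K' ⊕ opad = 31 36 5c.
Inner input = (K'⊕ipad) ∥ m = 5b 5c 36 ∥ 9f d6 ef 30 73.
Inner hash: sum = 91+92+54+159+214+239+48+115 = 1012; mod 256 = 244 → f4.
Outer input = (K'⊕opad) ∥ inner = 31 36 5c ∥ f4.
Outer hash (tag): sum = 49+54+92+244 = 439; mod 256 = 183 → b7.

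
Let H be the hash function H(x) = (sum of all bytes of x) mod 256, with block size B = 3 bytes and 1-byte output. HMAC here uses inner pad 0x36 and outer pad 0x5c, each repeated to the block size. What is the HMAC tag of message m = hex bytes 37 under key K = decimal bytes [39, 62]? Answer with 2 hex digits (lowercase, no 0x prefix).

bf

Key decimal bytes [39, 62] = 27 3e is 2 bytes ≤ B = 3; zero-pad to 3 bytes: K' = 27 3e 00.
K' ⊕ ipad = 11 08 36.  K' ⊕ opad = 7b 62 5c.
Inner input = (K'⊕ipad) ∥ m = 11 08 36 ∥ 37.
Inner hash: sum = 17+8+54+55 = 134 → 86.
Outer input = (K'⊕opad) ∥ inner = 7b 62 5c ∥ 86.
Outer hash (tag): sum = 123+98+92+134 = 447; mod 256 = 191 → bf.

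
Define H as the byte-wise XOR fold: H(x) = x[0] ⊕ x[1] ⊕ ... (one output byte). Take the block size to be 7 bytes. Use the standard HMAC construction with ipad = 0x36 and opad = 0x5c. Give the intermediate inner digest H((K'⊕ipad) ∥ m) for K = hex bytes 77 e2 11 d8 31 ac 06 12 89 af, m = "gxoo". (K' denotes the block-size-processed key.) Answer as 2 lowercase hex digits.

da

Key hex bytes 77 e2 11 d8 31 ac 06 12 89 af is 10 bytes > B = 7, so hash it first: H(key) = f3, then zero-pad to 7 bytes: K' = f3 00 00 00 00 00 00.
K' ⊕ ipad = c5 36 36 36 36 36 36.
Inner input = c5 36 36 36 36 36 36 ∥ 67 78 6f 6f.
Inner hash: XOR c5⊕36⊕36⊕36⊕36⊕36⊕36⊕67⊕78⊕6f⊕6f = da.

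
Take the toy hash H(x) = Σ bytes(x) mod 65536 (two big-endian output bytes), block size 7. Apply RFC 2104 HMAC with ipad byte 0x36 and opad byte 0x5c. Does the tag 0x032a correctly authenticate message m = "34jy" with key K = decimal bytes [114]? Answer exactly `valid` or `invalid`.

Key decimal bytes [114] = 72 is 1 byte ≤ B = 7; zero-pad to 7 bytes: K' = 72 00 00 00 00 00 00.
K' ⊕ ipad = 44 36 36 36 36 36 36; K' ⊕ opad = 2e 5c 5c 5c 5c 5c 5c.
Inner hash: sum = 68+54+54+54+54+54+54+51+52+106+121 = 722 → 02 d2.
Outer hash (recomputed tag): sum = 46+92+92+92+92+92+92+2+210 = 810 → 03 2a.
Recomputed tag = 032a; claimed = 032a → match.

valid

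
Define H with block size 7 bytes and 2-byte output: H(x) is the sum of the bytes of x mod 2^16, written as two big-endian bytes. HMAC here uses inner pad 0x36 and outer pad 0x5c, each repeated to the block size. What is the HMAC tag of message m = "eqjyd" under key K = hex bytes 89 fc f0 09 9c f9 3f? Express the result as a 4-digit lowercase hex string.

0471

Key hex bytes 89 fc f0 09 9c f9 3f is exactly B = 7 bytes: K' = 89 fc f0 09 9c f9 3f.
K' ⊕ ipad = bf ca c6 3f aa cf 09.  K' ⊕ opad = d5 a0 ac 55 c0 a5 63.
Inner input = (K'⊕ipad) ∥ m = bf ca c6 3f aa cf 09 ∥ 65 71 6a 79 64.
Inner hash: sum = 191+202+198+63+170+207+9+101+113+106+121+100 = 1581 → 06 2d.
Outer input = (K'⊕opad) ∥ inner = d5 a0 ac 55 c0 a5 63 ∥ 06 2d.
Outer hash (tag): sum = 213+160+172+85+192+165+99+6+45 = 1137 → 04 71.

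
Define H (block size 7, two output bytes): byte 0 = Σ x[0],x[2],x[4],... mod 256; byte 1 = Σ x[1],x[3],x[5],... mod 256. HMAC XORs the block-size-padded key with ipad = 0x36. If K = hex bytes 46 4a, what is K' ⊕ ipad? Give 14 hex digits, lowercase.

707c3636363636

Key hex bytes 46 4a is 2 bytes ≤ B = 7; zero-pad to 7 bytes: K' = 46 4a 00 00 00 00 00.
XOR each byte with 0x36: 46⊕36=70, 4a⊕36=7c, 00⊕36=36, 00⊕36=36, 00⊕36=36, 00⊕36=36, 00⊕36=36.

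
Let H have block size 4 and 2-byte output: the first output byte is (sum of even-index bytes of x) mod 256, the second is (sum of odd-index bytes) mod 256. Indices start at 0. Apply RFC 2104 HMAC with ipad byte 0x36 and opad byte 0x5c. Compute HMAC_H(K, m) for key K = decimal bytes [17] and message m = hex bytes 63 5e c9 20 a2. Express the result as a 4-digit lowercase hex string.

Key decimal bytes [17] = 11 is 1 byte ≤ B = 4; zero-pad to 4 bytes: K' = 11 00 00 00.
K' ⊕ ipad = 27 36 36 36.  K' ⊕ opad = 4d 5c 5c 5c.
Inner input = (K'⊕ipad) ∥ m = 27 36 36 36 ∥ 63 5e c9 20 a2.
Inner hash: even-index sum = 555 mod 256 = 43; odd-index sum = 234 mod 256 = 234 → 2b ea.
Outer input = (K'⊕opad) ∥ inner = 4d 5c 5c 5c ∥ 2b ea.
Outer hash (tag): even-index sum = 212 mod 256 = 212; odd-index sum = 418 mod 256 = 162 → d4 a2.

d4a2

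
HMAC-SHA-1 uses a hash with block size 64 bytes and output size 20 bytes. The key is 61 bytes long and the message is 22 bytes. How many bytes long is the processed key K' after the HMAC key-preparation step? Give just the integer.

64

Key is 61 ≤ 64 bytes, zero-padded: |K'| = 64.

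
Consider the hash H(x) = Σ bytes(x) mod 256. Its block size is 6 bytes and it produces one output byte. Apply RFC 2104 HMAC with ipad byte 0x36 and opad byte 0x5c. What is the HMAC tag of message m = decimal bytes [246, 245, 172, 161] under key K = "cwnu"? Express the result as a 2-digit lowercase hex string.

52

Key "cwnu" = 63 77 6e 75 is 4 bytes ≤ B = 6; zero-pad to 6 bytes: K' = 63 77 6e 75 00 00.
K' ⊕ ipad = 55 41 58 43 36 36.  K' ⊕ opad = 3f 2b 32 29 5c 5c.
Inner input = (K'⊕ipad) ∥ m = 55 41 58 43 36 36 ∥ f6 f5 ac a1.
Inner hash: sum = 85+65+88+67+54+54+246+245+172+161 = 1237; mod 256 = 213 → d5.
Outer input = (K'⊕opad) ∥ inner = 3f 2b 32 29 5c 5c ∥ d5.
Outer hash (tag): sum = 63+43+50+41+92+92+213 = 594; mod 256 = 82 → 52.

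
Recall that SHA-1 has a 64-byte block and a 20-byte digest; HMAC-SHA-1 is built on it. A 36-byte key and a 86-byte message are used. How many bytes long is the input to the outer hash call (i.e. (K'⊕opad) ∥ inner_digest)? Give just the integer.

84

Key is 36 ≤ 64 bytes, zero-padded: |K'| = 64.
Outer input = (K'⊕opad) ∥ H(inner) → 64 + 20 = 84 bytes.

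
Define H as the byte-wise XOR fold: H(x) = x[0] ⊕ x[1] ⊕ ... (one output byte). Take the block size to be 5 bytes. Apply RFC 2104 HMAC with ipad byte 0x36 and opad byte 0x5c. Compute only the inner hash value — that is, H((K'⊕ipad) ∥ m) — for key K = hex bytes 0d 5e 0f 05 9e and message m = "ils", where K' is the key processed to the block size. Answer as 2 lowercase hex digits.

Key hex bytes 0d 5e 0f 05 9e is exactly B = 5 bytes: K' = 0d 5e 0f 05 9e.
K' ⊕ ipad = 3b 68 39 33 a8.
Inner input = 3b 68 39 33 a8 ∥ 69 6c 73.
Inner hash: XOR 3b⊕68⊕39⊕33⊕a8⊕69⊕6c⊕73 = 87.

87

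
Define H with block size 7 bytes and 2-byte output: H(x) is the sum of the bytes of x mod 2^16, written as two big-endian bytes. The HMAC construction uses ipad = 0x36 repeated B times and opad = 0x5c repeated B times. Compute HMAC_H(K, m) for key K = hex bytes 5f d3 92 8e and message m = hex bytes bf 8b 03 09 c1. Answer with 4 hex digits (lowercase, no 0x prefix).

03ae

Key hex bytes 5f d3 92 8e is 4 bytes ≤ B = 7; zero-pad to 7 bytes: K' = 5f d3 92 8e 00 00 00.
K' ⊕ ipad = 69 e5 a4 b8 36 36 36.  K' ⊕ opad = 03 8f ce d2 5c 5c 5c.
Inner input = (K'⊕ipad) ∥ m = 69 e5 a4 b8 36 36 36 ∥ bf 8b 03 09 c1.
Inner hash: sum = 105+229+164+184+54+54+54+191+139+3+9+193 = 1379 → 05 63.
Outer input = (K'⊕opad) ∥ inner = 03 8f ce d2 5c 5c 5c ∥ 05 63.
Outer hash (tag): sum = 3+143+206+210+92+92+92+5+99 = 942 → 03 ae.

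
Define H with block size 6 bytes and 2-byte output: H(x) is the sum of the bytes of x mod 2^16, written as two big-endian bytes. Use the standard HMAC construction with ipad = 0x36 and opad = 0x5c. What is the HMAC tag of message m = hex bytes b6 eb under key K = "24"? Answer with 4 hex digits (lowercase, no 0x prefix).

Key "24" = 32 34 is 2 bytes ≤ B = 6; zero-pad to 6 bytes: K' = 32 34 00 00 00 00.
K' ⊕ ipad = 04 02 36 36 36 36.  K' ⊕ opad = 6e 68 5c 5c 5c 5c.
Inner input = (K'⊕ipad) ∥ m = 04 02 36 36 36 36 ∥ b6 eb.
Inner hash: sum = 4+2+54+54+54+54+182+235 = 639 → 02 7f.
Outer input = (K'⊕opad) ∥ inner = 6e 68 5c 5c 5c 5c ∥ 02 7f.
Outer hash (tag): sum = 110+104+92+92+92+92+2+127 = 711 → 02 c7.

02c7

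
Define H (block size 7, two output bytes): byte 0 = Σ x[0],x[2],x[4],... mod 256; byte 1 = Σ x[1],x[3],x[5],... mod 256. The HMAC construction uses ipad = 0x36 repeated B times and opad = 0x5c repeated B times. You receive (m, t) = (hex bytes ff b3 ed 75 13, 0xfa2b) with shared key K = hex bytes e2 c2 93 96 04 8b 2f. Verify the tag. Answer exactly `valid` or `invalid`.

invalid

Key hex bytes e2 c2 93 96 04 8b 2f is exactly B = 7 bytes: K' = e2 c2 93 96 04 8b 2f.
K' ⊕ ipad = d4 f4 a5 a0 32 bd 19; K' ⊕ opad = be 9e cf ca 58 d7 73.
Inner hash: even-index sum = 748 mod 256 = 236; odd-index sum = 1104 mod 256 = 80 → ec 50.
Outer hash (recomputed tag): even-index sum = 680 mod 256 = 168; odd-index sum = 811 mod 256 = 43 → a8 2b.
Recomputed tag = a82b; claimed = fa2b → mismatch.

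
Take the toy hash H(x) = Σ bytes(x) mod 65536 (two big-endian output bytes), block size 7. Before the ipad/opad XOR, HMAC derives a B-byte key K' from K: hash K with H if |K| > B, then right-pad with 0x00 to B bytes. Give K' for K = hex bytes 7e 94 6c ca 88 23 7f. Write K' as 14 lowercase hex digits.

Key hex bytes 7e 94 6c ca 88 23 7f is exactly B = 7 bytes: K' = 7e 94 6c ca 88 23 7f.

7e946cca88237f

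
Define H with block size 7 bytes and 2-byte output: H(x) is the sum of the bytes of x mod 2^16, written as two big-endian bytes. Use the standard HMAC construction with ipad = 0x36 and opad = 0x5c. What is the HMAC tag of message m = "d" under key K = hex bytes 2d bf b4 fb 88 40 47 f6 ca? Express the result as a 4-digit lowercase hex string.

Key hex bytes 2d bf b4 fb 88 40 47 f6 ca is 9 bytes > B = 7, so hash it first: H(key) = 05 6a, then zero-pad to 7 bytes: K' = 05 6a 00 00 00 00 00.
K' ⊕ ipad = 33 5c 36 36 36 36 36.  K' ⊕ opad = 59 36 5c 5c 5c 5c 5c.
Inner input = (K'⊕ipad) ∥ m = 33 5c 36 36 36 36 36 ∥ 64.
Inner hash: sum = 51+92+54+54+54+54+54+100 = 513 → 02 01.
Outer input = (K'⊕opad) ∥ inner = 59 36 5c 5c 5c 5c 5c ∥ 02 01.
Outer hash (tag): sum = 89+54+92+92+92+92+92+2+1 = 606 → 02 5e.

025e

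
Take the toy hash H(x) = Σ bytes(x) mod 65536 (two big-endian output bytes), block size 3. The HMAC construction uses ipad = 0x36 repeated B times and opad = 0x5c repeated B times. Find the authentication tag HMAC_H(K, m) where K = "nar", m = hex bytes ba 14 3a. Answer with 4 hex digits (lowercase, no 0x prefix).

0199

Key "nar" = 6e 61 72 is exactly B = 3 bytes: K' = 6e 61 72.
K' ⊕ ipad = 58 57 44.  K' ⊕ opad = 32 3d 2e.
Inner input = (K'⊕ipad) ∥ m = 58 57 44 ∥ ba 14 3a.
Inner hash: sum = 88+87+68+186+20+58 = 507 → 01 fb.
Outer input = (K'⊕opad) ∥ inner = 32 3d 2e ∥ 01 fb.
Outer hash (tag): sum = 50+61+46+1+251 = 409 → 01 99.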